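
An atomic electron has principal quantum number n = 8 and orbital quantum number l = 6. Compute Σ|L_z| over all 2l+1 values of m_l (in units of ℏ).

m_l runs from −6 to 6, i.e. {-6, -5, -4, -3, -2, -1, 0, 1, 2, 3, 4, 5, 6}.
Σ|m_l| = 2(1+2+…+6) = 42.

Σ|L_z| = 42 ℏ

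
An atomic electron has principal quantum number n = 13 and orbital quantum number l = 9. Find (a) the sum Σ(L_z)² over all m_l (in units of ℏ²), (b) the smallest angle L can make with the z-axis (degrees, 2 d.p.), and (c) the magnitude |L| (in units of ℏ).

Σ m_l² = 570, so Σ(L_z)² = 570 ℏ².
cos θ_min = 9/√90, so θ_min ≈ 18.43°.
|L| = ℏ√(9·10) = 3√10 ℏ ≈ 9.487ℏ.

Σ(L_z)² = 570 ℏ²; θ_min ≈ 18.43°; |L| = 3√10 ℏ ≈ 9.487ℏ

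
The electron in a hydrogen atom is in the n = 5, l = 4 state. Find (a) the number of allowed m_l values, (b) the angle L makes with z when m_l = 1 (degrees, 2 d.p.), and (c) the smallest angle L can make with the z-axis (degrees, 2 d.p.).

9 values; θ(m_l=1) ≈ 77.08°; θ_min ≈ 26.57°

There are 2l+1 = 9 values of m_l.
For m_l = 1: cos θ = 1/√20, θ ≈ 77.08°.
cos θ_min = 4/√20, so θ_min ≈ 26.57°.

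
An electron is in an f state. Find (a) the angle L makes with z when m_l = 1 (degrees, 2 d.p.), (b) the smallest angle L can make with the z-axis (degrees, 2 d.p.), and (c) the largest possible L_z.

θ(m_l=1) ≈ 73.22°; θ_min ≈ 30.00°; L_z,max = 3ℏ

An f state has l = 3.
For m_l = 1: cos θ = 1/√12, θ ≈ 73.22°.
cos θ_min = 3/√12, so θ_min ≈ 30.00°.
L_z,max = lℏ = 3ℏ.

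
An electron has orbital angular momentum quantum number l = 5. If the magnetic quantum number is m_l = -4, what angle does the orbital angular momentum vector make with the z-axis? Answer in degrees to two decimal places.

θ ≈ 136.91°

|L|² = l(l+1)ℏ² = 30ℏ², so |L| = √30 ℏ.
L_z = m_l ℏ = −4ℏ.
cos θ = L_z/|L| = -4/√30, so θ ≈ 136.91°.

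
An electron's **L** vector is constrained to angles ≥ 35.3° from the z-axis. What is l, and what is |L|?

l = 2, |L| = √6 ℏ ≈ 2.449ℏ

cos²θ_min = l/(l+1) = 0.6661.
Thus l = 0.6661/(1 − 0.6661) ≈ 2.
Then |L| = ℏ√(2·3) = √6 ℏ.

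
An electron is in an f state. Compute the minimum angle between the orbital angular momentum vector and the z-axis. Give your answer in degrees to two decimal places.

θ_min ≈ 30.00°

An f state has l = 3.
|L| = √(l(l+1)) ℏ = 2√3 ℏ.
The smallest angle corresponds to the largest L_z, i.e. m_l = l = 3, giving L_z = 3ℏ.
cos θ_min = 3/√12, so θ_min ≈ 30.00°.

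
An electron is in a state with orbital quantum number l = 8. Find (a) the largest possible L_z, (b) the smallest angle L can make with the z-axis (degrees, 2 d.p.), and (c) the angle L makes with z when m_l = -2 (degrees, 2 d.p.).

L_z,max = lℏ = 8ℏ.
cos θ_min = 8/√72, so θ_min ≈ 19.47°.
For m_l = -2: cos θ = -2/√72, θ ≈ 103.63°.

L_z,max = 8ℏ; θ_min ≈ 19.47°; θ(m_l=-2) ≈ 103.63°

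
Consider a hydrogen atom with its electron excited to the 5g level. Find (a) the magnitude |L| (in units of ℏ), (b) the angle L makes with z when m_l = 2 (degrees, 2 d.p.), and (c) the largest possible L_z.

The 5g level has l = 4.
|L| = ℏ√(4·5) = 2√5 ℏ ≈ 4.472ℏ.
For m_l = 2: cos θ = 2/√20, θ ≈ 63.43°.
L_z,max = lℏ = 4ℏ.

|L| = 2√5 ℏ ≈ 4.472ℏ; θ(m_l=2) ≈ 63.43°; L_z,max = 4ℏ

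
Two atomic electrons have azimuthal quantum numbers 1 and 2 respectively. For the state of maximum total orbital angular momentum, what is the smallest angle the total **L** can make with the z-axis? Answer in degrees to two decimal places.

Angular momentum addition gives L = |l₁ − l₂|, …, l₁ + l₂.
L ∈ {1, 2, 3}.
The maximum is L = 3, with |L_tot| = ℏ√(3·4) = 2√3 ℏ.
The minimum angle with z is arccos(3/√12) ≈ 30.00°.

θ_min ≈ 30.00°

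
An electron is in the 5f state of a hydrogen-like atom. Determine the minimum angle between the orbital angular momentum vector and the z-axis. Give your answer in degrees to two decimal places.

For 5f, l = 3.
|L|² = l(l+1)ℏ² = 12ℏ², so |L| = 2√3 ℏ.
The smallest angle corresponds to the largest L_z, i.e. m_l = l = 3, giving L_z = 3ℏ.
cos θ_min = 3/√12, so θ_min ≈ 30.00°.

θ_min ≈ 30.00°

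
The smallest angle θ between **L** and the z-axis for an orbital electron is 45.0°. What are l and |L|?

l = 1, |L| = √2 ℏ ≈ 1.414ℏ

cos θ_min = l/√(l(l+1)) = √(l/(l+1)), so l/(l+1) = cos²(45.0°) = 0.5000.
l = cos²θ/sin²θ ≈ 1.
Then |L| = ℏ√(1·2) = √2 ℏ.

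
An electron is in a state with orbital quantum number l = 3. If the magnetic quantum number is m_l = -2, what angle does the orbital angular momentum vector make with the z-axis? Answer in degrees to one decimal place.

θ ≈ 125.3°

|L| = √(l(l+1)) ℏ = 2√3 ℏ.
L_z = m_l ℏ = −2ℏ.
cos θ = L_z/|L| = -2/√12, so θ ≈ 125.3°.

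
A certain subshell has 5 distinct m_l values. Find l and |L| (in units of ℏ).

5 = 2l + 1, so l = (5−1)/2 = 2.
Then |L| = √(l(l+1)) ℏ = √6 ℏ.

l = 2, |L| = √6 ℏ ≈ 2.449ℏ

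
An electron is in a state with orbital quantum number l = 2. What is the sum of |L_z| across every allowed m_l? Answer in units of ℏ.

Σ|L_z| = 6 ℏ

m_l runs from −2 to 2, i.e. {-2, -1, 0, 1, 2}.
Σ|m_l| = 2·2(2+1)/2 = 6.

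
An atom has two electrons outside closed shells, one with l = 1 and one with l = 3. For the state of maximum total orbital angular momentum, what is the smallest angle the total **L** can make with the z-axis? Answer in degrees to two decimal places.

θ_min ≈ 26.57°

By the triangle rule, |l₁ − l₂| ≤ L ≤ l₁ + l₂.
L ∈ {2, 3, 4}.
The maximum is L = 4, with |L_tot| = ℏ√(4·5) = 2√5 ℏ.
The minimum angle with z is arccos(4/√20) ≈ 26.57°.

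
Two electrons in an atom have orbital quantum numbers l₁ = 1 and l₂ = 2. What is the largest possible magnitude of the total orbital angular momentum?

|L_tot|_max = 2√3 ℏ ≈ 3.464ℏ

L runs from |1 − 2| = 1 to 1 + 2 = 3.
L ∈ {1, 2, 3}.
The largest magnitude corresponds to L = 3: |L_tot| = ℏ√(3·4) = 2√3 ℏ.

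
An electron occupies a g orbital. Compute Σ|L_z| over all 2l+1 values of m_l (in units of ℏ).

For a g orbital, l = 4.
The allowed m_l values are -4, -3, -2, -1, 0, 1, 2, 3, 4.
Σ|m_l| = 2·4(4+1)/2 = 20.

Σ|L_z| = 20 ℏ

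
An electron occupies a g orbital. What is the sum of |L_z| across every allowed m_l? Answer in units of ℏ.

A g state has l = 4.
The allowed m_l values are -4, -3, -2, -1, 0, 1, 2, 3, 4.
Σ|m_l| = l(l+1) = 20.

Σ|L_z| = 20 ℏ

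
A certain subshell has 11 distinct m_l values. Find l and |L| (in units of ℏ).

2l + 1 = 11 ⇒ l = 5.
Then |L| = √(l(l+1)) ℏ = √30 ℏ.

l = 5, |L| = √30 ℏ ≈ 5.477ℏ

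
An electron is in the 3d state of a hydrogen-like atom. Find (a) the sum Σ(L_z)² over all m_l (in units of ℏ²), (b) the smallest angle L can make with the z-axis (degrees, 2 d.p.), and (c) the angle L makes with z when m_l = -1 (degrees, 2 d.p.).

Σ(L_z)² = 10 ℏ²; θ_min ≈ 35.26°; θ(m_l=-1) ≈ 114.09°

The 3d subshell has l = 2.
Σ m_l² = 10, so Σ(L_z)² = 10 ℏ².
cos θ_min = 2/√6, so θ_min ≈ 35.26°.
For m_l = -1: cos θ = -1/√6, θ ≈ 114.09°.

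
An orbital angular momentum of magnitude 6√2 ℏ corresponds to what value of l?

(|L|/ℏ)² = l(l+1) = 72.
The positive root is l = 8.

l = 8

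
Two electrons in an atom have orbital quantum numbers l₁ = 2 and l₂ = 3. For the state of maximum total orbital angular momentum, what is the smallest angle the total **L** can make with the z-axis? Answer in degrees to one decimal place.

By the triangle rule, |l₁ − l₂| ≤ L ≤ l₁ + l₂.
So L can be 1, 2, 3, 4, 5.
The maximum is L = 5, with |L_tot| = ℏ√(5·6) = √30 ℏ.
The minimum angle with z is arccos(5/√30) ≈ 24.1°.

θ_min ≈ 24.1°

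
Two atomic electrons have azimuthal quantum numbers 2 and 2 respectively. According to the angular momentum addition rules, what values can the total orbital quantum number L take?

L = 0, 1, 2, 3, 4

Angular momentum addition gives L = |l₁ − l₂|, …, l₁ + l₂.
L ∈ {0, 1, 2, 3, 4}.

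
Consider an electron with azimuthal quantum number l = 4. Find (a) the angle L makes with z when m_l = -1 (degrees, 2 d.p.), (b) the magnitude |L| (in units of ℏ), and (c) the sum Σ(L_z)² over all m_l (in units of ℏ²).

For m_l = -1: cos θ = -1/√20, θ ≈ 102.92°.
|L| = ℏ√(4·5) = 2√5 ℏ ≈ 4.472ℏ.
Σ m_l² = 60, so Σ(L_z)² = 60 ℏ².

θ(m_l=-1) ≈ 102.92°; |L| = 2√5 ℏ ≈ 4.472ℏ; Σ(L_z)² = 60 ℏ²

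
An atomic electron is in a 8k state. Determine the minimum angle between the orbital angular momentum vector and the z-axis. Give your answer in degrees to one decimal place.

θ_min ≈ 20.7°

The 8k subshell has l = 7.
|L| = ℏ√(l(l+1)) = 2√14 ℏ.
The smallest angle corresponds to the largest L_z, i.e. m_l = l = 7, giving L_z = 7ℏ.
cos θ_min = 7/√56, so θ_min ≈ 20.7°.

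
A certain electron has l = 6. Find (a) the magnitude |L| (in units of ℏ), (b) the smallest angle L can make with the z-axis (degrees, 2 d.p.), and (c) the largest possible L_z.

|L| = √42 ℏ ≈ 6.481ℏ; θ_min ≈ 22.21°; L_z,max = 6ℏ

|L| = ℏ√(6·7) = √42 ℏ ≈ 6.481ℏ.
cos θ_min = 6/√42, so θ_min ≈ 22.21°.
L_z,max = lℏ = 6ℏ.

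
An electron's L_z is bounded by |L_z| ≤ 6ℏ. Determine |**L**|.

The maximum L_z equals lℏ, giving l = 6.
Then |L| = ℏ√(6·7) = √42 ℏ.

|L| = √42 ℏ ≈ 6.481ℏ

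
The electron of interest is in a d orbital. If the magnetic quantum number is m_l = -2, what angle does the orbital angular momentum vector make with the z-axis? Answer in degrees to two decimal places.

A d state has l = 2.
|L| = √(l(l+1)) ℏ = √6 ℏ.
L_z = m_l ℏ = −2ℏ.
cos θ = L_z/|L| = -2/√6, so θ ≈ 144.74°.

θ ≈ 144.74°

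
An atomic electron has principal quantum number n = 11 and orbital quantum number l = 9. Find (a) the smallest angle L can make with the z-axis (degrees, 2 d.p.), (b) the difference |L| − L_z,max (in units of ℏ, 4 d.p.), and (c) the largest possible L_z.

cos θ_min = 9/√90, so θ_min ≈ 18.43°.
|L| − L_z,max = (3√10 − 9)ℏ ≈ 0.4868ℏ.
L_z,max = lℏ = 9ℏ.

θ_min ≈ 18.43°; |L|−L_z,max ≈ 0.4868ℏ; L_z,max = 9ℏ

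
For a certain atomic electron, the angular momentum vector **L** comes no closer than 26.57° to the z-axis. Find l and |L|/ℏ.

l = 4, |L| = 2√5 ℏ ≈ 4.472ℏ

cos θ_min = l/√(l(l+1)) = √(l/(l+1)), so l/(l+1) = cos²(26.57°) = 0.7999.
Solving: l = 4.
Then |L| = ℏ√(4·5) = 2√5 ℏ.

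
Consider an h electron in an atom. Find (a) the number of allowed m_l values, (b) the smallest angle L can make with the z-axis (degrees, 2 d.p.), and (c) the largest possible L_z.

An h state has l = 5.
There are 2l+1 = 11 values of m_l.
cos θ_min = 5/√30, so θ_min ≈ 24.09°.
L_z,max = lℏ = 5ℏ.

11 values; θ_min ≈ 24.09°; L_z,max = 5ℏ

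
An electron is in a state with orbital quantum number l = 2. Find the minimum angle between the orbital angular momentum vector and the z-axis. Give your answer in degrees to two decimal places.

θ_min ≈ 35.26°

|L|² = l(l+1)ℏ² = 6ℏ², so |L| = √6 ℏ.
The smallest angle corresponds to the largest L_z, i.e. m_l = l = 2, giving L_z = 2ℏ.
cos θ_min = 2/√6, so θ_min ≈ 35.26°.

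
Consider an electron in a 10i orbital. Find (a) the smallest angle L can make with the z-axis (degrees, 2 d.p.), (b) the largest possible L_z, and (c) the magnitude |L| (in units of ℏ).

θ_min ≈ 22.21°; L_z,max = 6ℏ; |L| = √42 ℏ ≈ 6.481ℏ

The 10i subshell has l = 6.
cos θ_min = 6/√42, so θ_min ≈ 22.21°.
L_z,max = lℏ = 6ℏ.
|L| = ℏ√(6·7) = √42 ℏ ≈ 6.481ℏ.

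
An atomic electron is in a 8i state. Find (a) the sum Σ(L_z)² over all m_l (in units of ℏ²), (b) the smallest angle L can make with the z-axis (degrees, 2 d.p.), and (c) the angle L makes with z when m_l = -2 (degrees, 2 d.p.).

Σ(L_z)² = 182 ℏ²; θ_min ≈ 22.21°; θ(m_l=-2) ≈ 107.98°

8i means n = 8, l = 6.
Σ m_l² = 182, so Σ(L_z)² = 182 ℏ².
cos θ_min = 6/√42, so θ_min ≈ 22.21°.
For m_l = -2: cos θ = -2/√42, θ ≈ 107.98°.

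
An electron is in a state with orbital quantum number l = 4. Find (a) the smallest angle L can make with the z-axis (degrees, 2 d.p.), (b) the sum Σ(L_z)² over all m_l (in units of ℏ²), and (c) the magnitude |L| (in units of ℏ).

θ_min ≈ 26.57°; Σ(L_z)² = 60 ℏ²; |L| = 2√5 ℏ ≈ 4.472ℏ

cos θ_min = 4/√20, so θ_min ≈ 26.57°.
Σ m_l² = 60, so Σ(L_z)² = 60 ℏ².
|L| = ℏ√(4·5) = 2√5 ℏ ≈ 4.472ℏ.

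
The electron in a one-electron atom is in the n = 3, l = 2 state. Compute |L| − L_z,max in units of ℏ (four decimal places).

|L| − L_z,max ≈ 0.4495ℏ

|L| = √6 ℏ ≈ 2.4495ℏ, while L_z,max = lℏ = 2ℏ.
The difference is (√6 − 2)ℏ ≈ 0.4495ℏ.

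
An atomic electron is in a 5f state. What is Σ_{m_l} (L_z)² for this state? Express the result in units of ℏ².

Σ(L_z)² = 28 ℏ²

The 5f subshell has l = 3.
m_l runs from −3 to 3, i.e. {-3, -2, -1, 0, 1, 2, 3}.
Summing m² from −3 to 3: Σ m_l² = 28.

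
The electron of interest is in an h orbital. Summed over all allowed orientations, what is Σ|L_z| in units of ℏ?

Σ|L_z| = 30 ℏ

For an h orbital, l = 5.
m_l runs from −5 to 5, i.e. {-5, -4, -3, -2, -1, 0, 1, 2, 3, 4, 5}.
Σ|m_l| = 2(1+2+…+5) = 30.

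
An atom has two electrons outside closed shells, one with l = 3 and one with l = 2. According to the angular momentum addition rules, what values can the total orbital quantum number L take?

L = 1, 2, 3, 4, 5

By the triangle rule, |l₁ − l₂| ≤ L ≤ l₁ + l₂.
Allowed values: L = 1, 2, 3, 4, 5.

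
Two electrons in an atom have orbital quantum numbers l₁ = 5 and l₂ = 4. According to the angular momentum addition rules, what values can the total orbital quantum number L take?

The total orbital quantum number L ranges from |l₁ − l₂| to l₁ + l₂ in integer steps.
Allowed values: L = 1, 2, 3, 4, 5, 6, 7, 8, 9.

L = 1, 2, 3, 4, 5, 6, 7, 8, 9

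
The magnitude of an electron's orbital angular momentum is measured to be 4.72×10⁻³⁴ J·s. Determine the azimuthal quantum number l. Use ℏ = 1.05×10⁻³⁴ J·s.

l = 4

|L|/ℏ = (4.72×10⁻³⁴)/(1.05×10⁻³⁴) ≈ 4.495.
(|L|/ℏ)² = l(l+1) ≈ 20.21 ⇒ l = 4.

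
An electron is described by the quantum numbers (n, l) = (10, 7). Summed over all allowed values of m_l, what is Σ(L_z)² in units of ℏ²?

m_l ∈ {-7, -6, -5, -4, -3, -2, -1, 0, 1, 2, 3, 4, 5, 6, 7}.
Σ m_l² = l(l+1)(2l+1)/3 = 7·8·15/3 = 280.

Σ(L_z)² = 280 ℏ²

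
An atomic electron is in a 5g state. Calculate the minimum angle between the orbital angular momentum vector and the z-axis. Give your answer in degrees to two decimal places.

θ_min ≈ 26.57°

5g means n = 5, l = 4.
|L| = √(l(l+1)) ℏ = 2√5 ℏ.
The smallest angle corresponds to the largest L_z, i.e. m_l = l = 4, giving L_z = 4ℏ.
cos θ_min = 4/√20, so θ_min ≈ 26.57°.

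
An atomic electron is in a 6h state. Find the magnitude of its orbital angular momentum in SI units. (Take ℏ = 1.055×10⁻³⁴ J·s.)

|L| = 5.778×10⁻³⁴ J·s

For 6h, l = 5.
|L| = ℏ√(l(l+1)) = ℏ√(5·6) = √30 ℏ
Numerically, |L| = 5.477 × (1.055×10⁻³⁴ J·s) = 5.778×10⁻³⁴ J·s.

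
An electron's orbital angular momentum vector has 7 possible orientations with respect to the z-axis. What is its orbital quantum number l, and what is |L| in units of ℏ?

Since there are 2l+1 = 7 values of m_l, l = 3.
Then |L| = √(l(l+1)) ℏ = 2√3 ℏ.

l = 3, |L| = 2√3 ℏ ≈ 3.464ℏ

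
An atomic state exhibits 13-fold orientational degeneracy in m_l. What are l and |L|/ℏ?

l = 6, |L| = √42 ℏ ≈ 6.481ℏ

2l + 1 = 13 ⇒ l = 6.
Then |L| = √(l(l+1)) ℏ = √42 ℏ.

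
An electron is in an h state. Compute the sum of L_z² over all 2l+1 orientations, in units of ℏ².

Σ(L_z)² = 110 ℏ²

H corresponds to l = 5.
The allowed m_l values are -5, -4, -3, -2, -1, 0, 1, 2, 3, 4, 5.
Summing m² from −5 to 5: Σ m_l² = 110.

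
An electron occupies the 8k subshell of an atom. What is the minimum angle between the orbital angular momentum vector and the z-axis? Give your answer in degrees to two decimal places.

θ_min ≈ 20.70°

For 8k, l = 7.
|L|² = l(l+1)ℏ² = 56ℏ², so |L| = 2√14 ℏ.
The smallest angle corresponds to the largest L_z, i.e. m_l = l = 7, giving L_z = 7ℏ.
cos θ_min = 7/√56, so θ_min ≈ 20.70°.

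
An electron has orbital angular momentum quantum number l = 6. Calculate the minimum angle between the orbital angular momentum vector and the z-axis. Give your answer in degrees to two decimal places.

|L| = √(l(l+1)) ℏ = √42 ℏ.
The smallest angle corresponds to the largest L_z, i.e. m_l = l = 6, giving L_z = 6ℏ.
cos θ_min = 6/√42, so θ_min ≈ 22.21°.

θ_min ≈ 22.21°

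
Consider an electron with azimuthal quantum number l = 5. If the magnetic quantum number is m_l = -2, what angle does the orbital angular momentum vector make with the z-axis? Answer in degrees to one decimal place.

|L| = ℏ√(l(l+1)) = √30 ℏ.
L_z = m_l ℏ = −2ℏ.
cos θ = L_z/|L| = -2/√30, so θ ≈ 111.4°.

θ ≈ 111.4°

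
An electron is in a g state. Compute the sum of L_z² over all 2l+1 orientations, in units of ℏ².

The letter g corresponds to l = 4.
m_l runs from −4 to 4, i.e. {-4, -3, -2, -1, 0, 1, 2, 3, 4}.
Summing m² from −4 to 4: Σ m_l² = 60.

Σ(L_z)² = 60 ℏ²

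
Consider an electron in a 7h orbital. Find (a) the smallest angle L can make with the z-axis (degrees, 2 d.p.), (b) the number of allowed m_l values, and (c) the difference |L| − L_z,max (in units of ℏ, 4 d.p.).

The 7h subshell has l = 5.
cos θ_min = 5/√30, so θ_min ≈ 24.09°.
There are 2l+1 = 11 values of m_l.
|L| − L_z,max = (√30 − 5)ℏ ≈ 0.4772ℏ.

θ_min ≈ 24.09°; 11 values; |L|−L_z,max ≈ 0.4772ℏ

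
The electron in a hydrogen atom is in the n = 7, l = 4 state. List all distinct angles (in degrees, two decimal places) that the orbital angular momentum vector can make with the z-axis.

|L| = √(l(l+1)) ℏ = 2√5 ℏ.
cos θ = m_l/√20 for each m_l ∈ {-4, -3, -2, -1, 0, 1, 2, 3, 4}.

θ ∈ {26.57°, 47.87°, 63.43°, 77.08°, 90.00°, 102.92°, 116.57°, 132.13°, 153.43°}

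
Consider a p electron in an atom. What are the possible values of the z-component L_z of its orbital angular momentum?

A p state has l = 1.
L_z = m_l ℏ with m_l ranging from −l to +l in integer steps.
For l = 1: m_l ∈ {-1, 0, 1}.

L_z ∈ {−ℏ, 0, ℏ}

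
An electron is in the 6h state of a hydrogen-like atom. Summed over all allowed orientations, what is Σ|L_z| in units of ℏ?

Σ|L_z| = 30 ℏ

6h means n = 6, l = 5.
m_l runs from −5 to 5, i.e. {-5, -4, -3, -2, -1, 0, 1, 2, 3, 4, 5}.
Σ|m_l| = 2·5(5+1)/2 = 30.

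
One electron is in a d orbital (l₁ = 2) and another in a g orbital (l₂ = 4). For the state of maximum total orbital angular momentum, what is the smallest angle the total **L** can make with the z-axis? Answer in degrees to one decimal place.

θ_min ≈ 22.2°

L runs from |2 − 4| = 2 to 2 + 4 = 6.
Allowed values: L = 2, 3, 4, 5, 6.
The maximum is L = 6, with |L_tot| = ℏ√(6·7) = √42 ℏ.
The minimum angle with z is arccos(6/√42) ≈ 22.2°.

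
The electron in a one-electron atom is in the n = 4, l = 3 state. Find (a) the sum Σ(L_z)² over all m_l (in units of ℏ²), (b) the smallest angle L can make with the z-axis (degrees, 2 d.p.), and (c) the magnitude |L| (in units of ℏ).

Σ(L_z)² = 28 ℏ²; θ_min ≈ 30.00°; |L| = 2√3 ℏ ≈ 3.464ℏ

Σ m_l² = 28, so Σ(L_z)² = 28 ℏ².
cos θ_min = 3/√12, so θ_min ≈ 30.00°.
|L| = ℏ√(3·4) = 2√3 ℏ ≈ 3.464ℏ.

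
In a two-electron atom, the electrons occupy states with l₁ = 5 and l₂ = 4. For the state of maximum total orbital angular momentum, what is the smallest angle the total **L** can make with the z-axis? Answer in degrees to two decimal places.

By the triangle rule, |l₁ − l₂| ≤ L ≤ l₁ + l₂.
Allowed values: L = 1, 2, 3, 4, 5, 6, 7, 8, 9.
The maximum is L = 9, with |L_tot| = ℏ√(9·10) = 3√10 ℏ.
The minimum angle with z is arccos(9/√90) ≈ 18.43°.

θ_min ≈ 18.43°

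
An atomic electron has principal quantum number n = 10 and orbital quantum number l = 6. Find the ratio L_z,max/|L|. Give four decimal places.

|L| = √42 ℏ ≈ 6.4807ℏ, while L_z,max = lℏ = 6ℏ.
L_z,max/|L| = 6/√42 = 0.9258.

L_z,max/|L| = 0.9258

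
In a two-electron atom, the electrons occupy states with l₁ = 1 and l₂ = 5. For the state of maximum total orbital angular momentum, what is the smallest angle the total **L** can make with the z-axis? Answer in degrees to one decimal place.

θ_min ≈ 22.2°

L runs from |1 − 5| = 4 to 1 + 5 = 6.
Allowed values: L = 4, 5, 6.
The maximum is L = 6, with |L_tot| = ℏ√(6·7) = √42 ℏ.
The minimum angle with z is arccos(6/√42) ≈ 22.2°.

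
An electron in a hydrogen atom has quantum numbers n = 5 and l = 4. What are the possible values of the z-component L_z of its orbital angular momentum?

L_z ∈ {−4ℏ, −3ℏ, −2ℏ, −ℏ, 0, ℏ, 2ℏ, 3ℏ, 4ℏ}

L_z = m_l ℏ with m_l ranging from −l to +l in integer steps.
For l = 4: m_l ∈ {-4, -3, -2, -1, 0, 1, 2, 3, 4}.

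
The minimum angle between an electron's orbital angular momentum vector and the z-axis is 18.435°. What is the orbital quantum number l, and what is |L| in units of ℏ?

cos²θ_min = l/(l+1) = 0.9000.
l = cos²θ/sin²θ ≈ 9.
Then |L| = ℏ√(9·10) = 3√10 ℏ.

l = 9, |L| = 3√10 ℏ ≈ 9.487ℏ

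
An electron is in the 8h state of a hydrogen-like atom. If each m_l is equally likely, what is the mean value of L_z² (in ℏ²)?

For 8h, l = 5.
m_l runs from −5 to 5, i.e. {-5, -4, -3, -2, -1, 0, 1, 2, 3, 4, 5}.
⟨L_z²⟩ = ℏ²·(Σ m_l²)/(2l+1) = ℏ²·110/11 = 10ℏ².

⟨L_z²⟩ = 10 ℏ²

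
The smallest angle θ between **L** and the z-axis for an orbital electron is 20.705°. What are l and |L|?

At minimum angle, m_l = l, so cos θ = l/√(l(l+1)); cos²θ = l/(l+1) = 0.8750.
l = cos²θ/sin²θ ≈ 7.
Then |L| = ℏ√(7·8) = 2√14 ℏ.

l = 7, |L| = 2√14 ℏ ≈ 7.483ℏ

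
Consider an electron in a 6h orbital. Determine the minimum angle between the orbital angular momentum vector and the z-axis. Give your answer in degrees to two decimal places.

θ_min ≈ 24.09°

6h means n = 6, l = 5.
|L| = ℏ√(l(l+1)) = √30 ℏ.
The smallest angle corresponds to the largest L_z, i.e. m_l = l = 5, giving L_z = 5ℏ.
cos θ_min = 5/√30, so θ_min ≈ 24.09°.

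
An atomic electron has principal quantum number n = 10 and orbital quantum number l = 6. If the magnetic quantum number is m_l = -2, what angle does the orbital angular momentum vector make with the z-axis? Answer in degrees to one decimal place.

θ ≈ 108.0°

|L| = ℏ√(l(l+1)) = √42 ℏ.
L_z = m_l ℏ = −2ℏ.
cos θ = L_z/|L| = -2/√42, so θ ≈ 108.0°.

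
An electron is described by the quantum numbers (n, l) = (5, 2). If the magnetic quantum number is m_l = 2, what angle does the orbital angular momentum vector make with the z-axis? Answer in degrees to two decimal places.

|L|² = l(l+1)ℏ² = 6ℏ², so |L| = √6 ℏ.
L_z = m_l ℏ = 2ℏ.
cos θ = L_z/|L| = 2/√6, so θ ≈ 35.26°.

θ ≈ 35.26°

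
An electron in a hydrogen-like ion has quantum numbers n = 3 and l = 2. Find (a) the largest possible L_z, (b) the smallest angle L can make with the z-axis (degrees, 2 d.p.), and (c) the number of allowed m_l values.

L_z,max = 2ℏ; θ_min ≈ 35.26°; 5 values

L_z,max = lℏ = 2ℏ.
cos θ_min = 2/√6, so θ_min ≈ 35.26°.
There are 2l+1 = 5 values of m_l.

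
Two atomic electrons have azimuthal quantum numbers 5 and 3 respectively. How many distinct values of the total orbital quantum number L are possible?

7

By the triangle rule, |l₁ − l₂| ≤ L ≤ l₁ + l₂.
Allowed values: L = 2, 3, 4, 5, 6, 7, 8.
That is 7 values.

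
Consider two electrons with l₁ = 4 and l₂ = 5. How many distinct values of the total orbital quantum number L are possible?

9

L runs from |4 − 5| = 1 to 4 + 5 = 9.
Allowed values: L = 1, 2, 3, 4, 5, 6, 7, 8, 9.
That is 9 values.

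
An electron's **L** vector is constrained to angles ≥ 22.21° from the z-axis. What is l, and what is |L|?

cos²θ_min = l/(l+1) = 0.8571.
l = cos²θ/sin²θ ≈ 6.
Then |L| = ℏ√(6·7) = √42 ℏ.

l = 6, |L| = √42 ℏ ≈ 6.481ℏ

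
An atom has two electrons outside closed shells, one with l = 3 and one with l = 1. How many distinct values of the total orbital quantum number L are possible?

3

Angular momentum addition gives L = |l₁ − l₂|, …, l₁ + l₂.
So L can be 2, 3, 4.
That is 3 values.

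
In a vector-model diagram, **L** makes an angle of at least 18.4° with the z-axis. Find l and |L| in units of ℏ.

cos²θ_min = l/(l+1) = 0.9004.
Thus l = 0.9004/(1 − 0.9004) ≈ 9.
Then |L| = ℏ√(9·10) = 3√10 ℏ.

l = 9, |L| = 3√10 ℏ ≈ 9.487ℏ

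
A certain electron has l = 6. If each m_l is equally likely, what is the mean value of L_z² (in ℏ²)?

⟨L_z²⟩ = 14 ℏ²

m_l runs from −6 to 6, i.e. {-6, -5, -4, -3, -2, -1, 0, 1, 2, 3, 4, 5, 6}.
⟨L_z²⟩ = ℏ²·(Σ m_l²)/(2l+1) = ℏ²·182/13 = 14ℏ².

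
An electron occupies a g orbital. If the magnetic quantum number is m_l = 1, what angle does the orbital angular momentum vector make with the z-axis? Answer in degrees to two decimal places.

G corresponds to l = 4.
|L| = √(l(l+1)) ℏ = 2√5 ℏ.
L_z = m_l ℏ = 1ℏ.
cos θ = L_z/|L| = 1/√20, so θ ≈ 77.08°.

θ ≈ 77.08°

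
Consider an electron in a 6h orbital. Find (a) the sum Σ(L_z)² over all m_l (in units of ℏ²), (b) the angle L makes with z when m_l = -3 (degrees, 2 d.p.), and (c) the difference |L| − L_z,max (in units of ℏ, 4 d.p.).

Σ(L_z)² = 110 ℏ²; θ(m_l=-3) ≈ 123.21°; |L|−L_z,max ≈ 0.4772ℏ

The 6h subshell has l = 5.
Σ m_l² = 110, so Σ(L_z)² = 110 ℏ².
For m_l = -3: cos θ = -3/√30, θ ≈ 123.21°.
|L| − L_z,max = (√30 − 5)ℏ ≈ 0.4772ℏ.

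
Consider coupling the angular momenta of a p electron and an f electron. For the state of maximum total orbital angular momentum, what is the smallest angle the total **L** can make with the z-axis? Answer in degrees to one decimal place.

θ_min ≈ 26.6°

The total orbital quantum number L ranges from |l₁ − l₂| to l₁ + l₂ in integer steps.
Allowed values: L = 2, 3, 4.
The maximum is L = 4, with |L_tot| = ℏ√(4·5) = 2√5 ℏ.
The minimum angle with z is arccos(4/√20) ≈ 26.6°.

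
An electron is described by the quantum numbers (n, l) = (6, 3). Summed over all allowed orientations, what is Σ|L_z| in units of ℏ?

The allowed m_l values are -3, -2, -1, 0, 1, 2, 3.
Σ|m_l| = 2(1+2+…+3) = 12.

Σ|L_z| = 12 ℏ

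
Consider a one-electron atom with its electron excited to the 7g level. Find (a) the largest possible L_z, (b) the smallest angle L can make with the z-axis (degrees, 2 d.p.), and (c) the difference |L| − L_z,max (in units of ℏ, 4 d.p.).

The 7g level has l = 4.
L_z,max = lℏ = 4ℏ.
cos θ_min = 4/√20, so θ_min ≈ 26.57°.
|L| − L_z,max = (2√5 − 4)ℏ ≈ 0.4721ℏ.

L_z,max = 4ℏ; θ_min ≈ 26.57°; |L|−L_z,max ≈ 0.4721ℏ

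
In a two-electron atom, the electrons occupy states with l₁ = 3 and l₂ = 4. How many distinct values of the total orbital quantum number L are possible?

7

The total orbital quantum number L ranges from |l₁ − l₂| to l₁ + l₂ in integer steps.
So L can be 1, 2, 3, 4, 5, 6, 7.
That is 7 values.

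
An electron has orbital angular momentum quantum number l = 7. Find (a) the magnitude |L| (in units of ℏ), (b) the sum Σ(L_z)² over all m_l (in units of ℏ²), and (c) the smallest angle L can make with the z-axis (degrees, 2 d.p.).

|L| = ℏ√(7·8) = 2√14 ℏ ≈ 7.483ℏ.
Σ m_l² = 280, so Σ(L_z)² = 280 ℏ².
cos θ_min = 7/√56, so θ_min ≈ 20.70°.

|L| = 2√14 ℏ ≈ 7.483ℏ; Σ(L_z)² = 280 ℏ²; θ_min ≈ 20.70°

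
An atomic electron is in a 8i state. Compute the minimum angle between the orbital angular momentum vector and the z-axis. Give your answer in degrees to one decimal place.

θ_min ≈ 22.2°

8i means n = 8, l = 6.
|L|² = l(l+1)ℏ² = 42ℏ², so |L| = √42 ℏ.
The smallest angle corresponds to the largest L_z, i.e. m_l = l = 6, giving L_z = 6ℏ.
cos θ_min = 6/√42, so θ_min ≈ 22.2°.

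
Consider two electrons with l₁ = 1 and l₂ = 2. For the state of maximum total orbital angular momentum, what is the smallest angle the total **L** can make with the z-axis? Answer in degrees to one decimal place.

Angular momentum addition gives L = |l₁ − l₂|, …, l₁ + l₂.
Allowed values: L = 1, 2, 3.
The maximum is L = 3, with |L_tot| = ℏ√(3·4) = 2√3 ℏ.
The minimum angle with z is arccos(3/√12) ≈ 30.0°.

θ_min ≈ 30.0°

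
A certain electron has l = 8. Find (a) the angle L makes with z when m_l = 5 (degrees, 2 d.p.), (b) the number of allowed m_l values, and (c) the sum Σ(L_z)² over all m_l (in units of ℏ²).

For m_l = 5: cos θ = 5/√72, θ ≈ 53.90°.
There are 2l+1 = 17 values of m_l.
Σ m_l² = 408, so Σ(L_z)² = 408 ℏ².

θ(m_l=5) ≈ 53.90°; 17 values; Σ(L_z)² = 408 ℏ²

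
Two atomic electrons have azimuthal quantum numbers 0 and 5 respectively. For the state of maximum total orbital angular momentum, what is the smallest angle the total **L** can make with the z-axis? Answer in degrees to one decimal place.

By the triangle rule, |l₁ − l₂| ≤ L ≤ l₁ + l₂.
L ∈ {5}.
The maximum is L = 5, with |L_tot| = ℏ√(5·6) = √30 ℏ.
The minimum angle with z is arccos(5/√30) ≈ 24.1°.

θ_min ≈ 24.1°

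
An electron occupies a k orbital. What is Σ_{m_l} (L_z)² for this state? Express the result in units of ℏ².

Σ(L_z)² = 280 ℏ²

For a k orbital, l = 7.
m_l runs from −7 to 7, i.e. {-7, -6, -5, -4, -3, -2, -1, 0, 1, 2, 3, 4, 5, 6, 7}.
Summing m² from −7 to 7: Σ m_l² = 280.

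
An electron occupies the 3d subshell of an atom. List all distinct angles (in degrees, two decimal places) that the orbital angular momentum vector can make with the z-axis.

θ ∈ {35.26°, 65.91°, 90.00°, 114.09°, 144.74°}

For 3d, l = 2.
|L| = √(l(l+1)) ℏ = √6 ℏ.
cos θ = m_l/√6 for each m_l ∈ {-2, -1, 0, 1, 2}.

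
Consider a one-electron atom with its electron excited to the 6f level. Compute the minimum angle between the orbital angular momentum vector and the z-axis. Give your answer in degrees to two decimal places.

θ_min ≈ 30.00°

The 6f level has l = 3.
|L| = ℏ√(l(l+1)) = 2√3 ℏ.
The smallest angle corresponds to the largest L_z, i.e. m_l = l = 3, giving L_z = 3ℏ.
cos θ_min = 3/√12, so θ_min ≈ 30.00°.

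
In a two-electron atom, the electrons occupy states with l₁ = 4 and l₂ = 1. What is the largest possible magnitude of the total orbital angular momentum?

Angular momentum addition gives L = |l₁ − l₂|, …, l₁ + l₂.
L ∈ {3, 4, 5}.
The largest magnitude corresponds to L = 5: |L_tot| = ℏ√(5·6) = √30 ℏ.

|L_tot|_max = √30 ℏ ≈ 5.477ℏ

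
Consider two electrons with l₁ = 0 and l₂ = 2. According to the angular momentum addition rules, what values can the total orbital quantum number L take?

The total orbital quantum number L ranges from |l₁ − l₂| to l₁ + l₂ in integer steps.
L ∈ {2}.

L = 2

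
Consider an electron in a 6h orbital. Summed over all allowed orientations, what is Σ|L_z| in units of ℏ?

Σ|L_z| = 30 ℏ

6h means n = 6, l = 5.
m_l runs from −5 to 5, i.e. {-5, -4, -3, -2, -1, 0, 1, 2, 3, 4, 5}.
Σ|m_l| = 2·5(5+1)/2 = 30.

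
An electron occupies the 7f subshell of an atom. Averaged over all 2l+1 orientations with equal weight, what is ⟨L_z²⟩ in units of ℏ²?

The 7f subshell has l = 3.
m_l ∈ {-3, -2, -1, 0, 1, 2, 3}.
Average of L_z² over 7 states: 28/7 ℏ² = 4 ℏ².

⟨L_z²⟩ = 4 ℏ²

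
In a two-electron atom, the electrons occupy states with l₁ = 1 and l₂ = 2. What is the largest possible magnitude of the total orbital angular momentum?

The total orbital quantum number L ranges from |l₁ − l₂| to l₁ + l₂ in integer steps.
Allowed values: L = 1, 2, 3.
The largest magnitude corresponds to L = 3: |L_tot| = ℏ√(3·4) = 2√3 ℏ.

|L_tot|_max = 2√3 ℏ ≈ 3.464ℏ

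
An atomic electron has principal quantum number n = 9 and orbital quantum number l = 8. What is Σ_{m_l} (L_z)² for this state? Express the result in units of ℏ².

m_l ∈ {-8, -7, -6, -5, -4, -3, -2, -1, 0, 1, 2, 3, 4, 5, 6, 7, 8}.
Summing m² from −8 to 8: Σ m_l² = 408.

Σ(L_z)² = 408 ℏ²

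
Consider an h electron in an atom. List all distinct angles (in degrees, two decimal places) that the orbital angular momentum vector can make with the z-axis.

For an h orbital, l = 5.
|L| = √(l(l+1)) ℏ = √30 ℏ.
cos θ = m_l/√30 for each m_l ∈ {-5, -4, -3, -2, -1, 0, 1, 2, 3, 4, 5}.

θ ∈ {24.09°, 43.09°, 56.79°, 68.58°, 79.48°, 90.00°, 100.52°, 111.42°, 123.21°, 136.91°, 155.91°}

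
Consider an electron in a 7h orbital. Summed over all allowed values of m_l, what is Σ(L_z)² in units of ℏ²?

Σ(L_z)² = 110 ℏ²

The 7h subshell has l = 5.
The allowed m_l values are -5, -4, -3, -2, -1, 0, 1, 2, 3, 4, 5.
Summing m² from −5 to 5: Σ m_l² = 110.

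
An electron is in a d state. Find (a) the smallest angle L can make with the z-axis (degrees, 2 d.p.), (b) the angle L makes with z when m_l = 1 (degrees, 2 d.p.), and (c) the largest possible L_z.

A d state has l = 2.
cos θ_min = 2/√6, so θ_min ≈ 35.26°.
For m_l = 1: cos θ = 1/√6, θ ≈ 65.91°.
L_z,max = lℏ = 2ℏ.

θ_min ≈ 35.26°; θ(m_l=1) ≈ 65.91°; L_z,max = 2ℏ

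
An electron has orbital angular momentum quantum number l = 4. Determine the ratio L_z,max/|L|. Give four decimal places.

|L| = 2√5 ℏ ≈ 4.4721ℏ, while L_z,max = lℏ = 4ℏ.
L_z,max/|L| = 4/√20 = 0.8944.

L_z,max/|L| = 0.8944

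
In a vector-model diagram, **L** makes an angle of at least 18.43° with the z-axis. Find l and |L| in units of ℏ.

l = 9, |L| = 3√10 ℏ ≈ 9.487ℏ

At minimum angle, m_l = l, so cos θ = l/√(l(l+1)); cos²θ = l/(l+1) = 0.9001.
Thus l = 0.9001/(1 − 0.9001) ≈ 9.
Then |L| = ℏ√(9·10) = 3√10 ℏ.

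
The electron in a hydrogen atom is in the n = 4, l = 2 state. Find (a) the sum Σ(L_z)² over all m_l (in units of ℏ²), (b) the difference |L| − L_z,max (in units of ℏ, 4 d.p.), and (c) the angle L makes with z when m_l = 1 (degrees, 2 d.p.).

Σ m_l² = 10, so Σ(L_z)² = 10 ℏ².
|L| − L_z,max = (√6 − 2)ℏ ≈ 0.4495ℏ.
For m_l = 1: cos θ = 1/√6, θ ≈ 65.91°.

Σ(L_z)² = 10 ℏ²; |L|−L_z,max ≈ 0.4495ℏ; θ(m_l=1) ≈ 65.91°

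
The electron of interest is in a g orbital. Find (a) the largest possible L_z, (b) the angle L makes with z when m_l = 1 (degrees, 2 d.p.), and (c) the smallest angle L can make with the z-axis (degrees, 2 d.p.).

A g state has l = 4.
L_z,max = lℏ = 4ℏ.
For m_l = 1: cos θ = 1/√20, θ ≈ 77.08°.
cos θ_min = 4/√20, so θ_min ≈ 26.57°.

L_z,max = 4ℏ; θ(m_l=1) ≈ 77.08°; θ_min ≈ 26.57°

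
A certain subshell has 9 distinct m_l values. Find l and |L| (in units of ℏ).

l = 4, |L| = 2√5 ℏ ≈ 4.472ℏ

9 = 2l + 1, so l = (9−1)/2 = 4.
Then |L| = √(l(l+1)) ℏ = 2√5 ℏ.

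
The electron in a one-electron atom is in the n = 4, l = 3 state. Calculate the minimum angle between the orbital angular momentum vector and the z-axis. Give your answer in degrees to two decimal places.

|L| = √(l(l+1)) ℏ = 2√3 ℏ.
The smallest angle corresponds to the largest L_z, i.e. m_l = l = 3, giving L_z = 3ℏ.
cos θ_min = 3/√12, so θ_min ≈ 30.00°.

θ_min ≈ 30.00°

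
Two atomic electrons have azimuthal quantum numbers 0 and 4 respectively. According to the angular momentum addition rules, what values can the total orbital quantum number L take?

L = 4

Angular momentum addition gives L = |l₁ − l₂|, …, l₁ + l₂.
Allowed values: L = 4.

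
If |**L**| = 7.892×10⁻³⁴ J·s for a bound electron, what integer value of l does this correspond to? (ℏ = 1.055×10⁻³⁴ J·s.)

|L|/ℏ = (7.892×10⁻³⁴)/(1.055×10⁻³⁴) ≈ 7.481.
Set l(l+1) = 55.96; the integer solution is l = 7.

l = 7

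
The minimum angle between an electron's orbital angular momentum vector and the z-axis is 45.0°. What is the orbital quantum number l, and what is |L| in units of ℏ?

At minimum angle, m_l = l, so cos θ = l/√(l(l+1)); cos²θ = l/(l+1) = 0.5000.
Thus l = 0.5000/(1 − 0.5000) ≈ 1.
Then |L| = ℏ√(1·2) = √2 ℏ.

l = 1, |L| = √2 ℏ ≈ 1.414ℏ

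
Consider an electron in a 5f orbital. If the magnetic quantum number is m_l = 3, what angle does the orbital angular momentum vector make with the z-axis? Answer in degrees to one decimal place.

5f means n = 5, l = 3.
|L| = √(l(l+1)) ℏ = 2√3 ℏ.
L_z = m_l ℏ = 3ℏ.
cos θ = L_z/|L| = 3/√12, so θ ≈ 30.0°.

θ ≈ 30.0°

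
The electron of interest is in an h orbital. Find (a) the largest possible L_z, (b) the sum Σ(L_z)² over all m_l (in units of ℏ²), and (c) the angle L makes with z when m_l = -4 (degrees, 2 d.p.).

The letter h corresponds to l = 5.
L_z,max = lℏ = 5ℏ.
Σ m_l² = 110, so Σ(L_z)² = 110 ℏ².
For m_l = -4: cos θ = -4/√30, θ ≈ 136.91°.

L_z,max = 5ℏ; Σ(L_z)² = 110 ℏ²; θ(m_l=-4) ≈ 136.91°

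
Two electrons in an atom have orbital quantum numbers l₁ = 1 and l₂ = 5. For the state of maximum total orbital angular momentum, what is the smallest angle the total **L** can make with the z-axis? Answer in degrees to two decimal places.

By the triangle rule, |l₁ − l₂| ≤ L ≤ l₁ + l₂.
L ∈ {4, 5, 6}.
The maximum is L = 6, with |L_tot| = ℏ√(6·7) = √42 ℏ.
The minimum angle with z is arccos(6/√42) ≈ 22.21°.

θ_min ≈ 22.21°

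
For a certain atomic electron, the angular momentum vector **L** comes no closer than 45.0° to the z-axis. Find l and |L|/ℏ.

cos²θ_min = l/(l+1) = 0.5000.
l = cos²θ/sin²θ ≈ 1.
Then |L| = ℏ√(1·2) = √2 ℏ.

l = 1, |L| = √2 ℏ ≈ 1.414ℏ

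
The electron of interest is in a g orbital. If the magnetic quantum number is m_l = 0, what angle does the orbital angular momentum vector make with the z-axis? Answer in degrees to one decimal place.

G corresponds to l = 4.
|L| = ℏ√(l(l+1)) = 2√5 ℏ.
L_z = m_l ℏ = 0ℏ.
cos θ = L_z/|L| = 0/√20, so θ ≈ 90.0°.

θ ≈ 90.0°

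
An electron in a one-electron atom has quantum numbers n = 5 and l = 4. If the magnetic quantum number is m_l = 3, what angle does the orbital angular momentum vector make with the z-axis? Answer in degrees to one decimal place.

θ ≈ 47.9°

|L| = √(l(l+1)) ℏ = 2√5 ℏ.
L_z = m_l ℏ = 3ℏ.
cos θ = L_z/|L| = 3/√20, so θ ≈ 47.9°.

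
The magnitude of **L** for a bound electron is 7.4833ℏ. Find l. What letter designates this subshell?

Since |L|² = l(l+1)ℏ², l(l+1) = 56.
l² + l − 56 = 0 ⇒ l = 7.

l = 7 (k orbital)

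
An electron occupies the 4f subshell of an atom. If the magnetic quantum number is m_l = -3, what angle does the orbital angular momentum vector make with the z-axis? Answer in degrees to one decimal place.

For 4f, l = 3.
|L| = ℏ√(l(l+1)) = 2√3 ℏ.
L_z = m_l ℏ = −3ℏ.
cos θ = L_z/|L| = -3/√12, so θ ≈ 150.0°.

θ ≈ 150.0°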